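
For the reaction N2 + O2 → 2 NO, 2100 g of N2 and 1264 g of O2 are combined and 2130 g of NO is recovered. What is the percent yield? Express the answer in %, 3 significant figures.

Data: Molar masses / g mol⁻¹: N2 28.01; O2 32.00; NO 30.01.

n(N2) = 2100 / 28.01 = 74.97 mol
n(O2) = 1264 / 32.00 = 39.50 mol
n/ν for N2 = 74.97/1 = 74.97
n/ν for O2 = 39.50/1 = 39.50
Smallest n/ν is O2 → limiting reagent.
theoretical n(NO) = (2/1) × 39.50 = 79.00 mol → 2371 g
% yield = 2130 / 2371 × 100 = 89.84 %

89.8 %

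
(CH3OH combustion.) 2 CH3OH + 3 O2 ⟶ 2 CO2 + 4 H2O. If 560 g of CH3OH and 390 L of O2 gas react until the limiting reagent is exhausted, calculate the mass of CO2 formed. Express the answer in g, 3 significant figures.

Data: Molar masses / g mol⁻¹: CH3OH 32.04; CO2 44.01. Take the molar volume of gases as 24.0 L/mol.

477 g

n(CH3OH) = 560.0 / 32.04 = 17.48 mol
n(O2) = 390.0 / 24.0 = 16.25 mol
n/ν for CH3OH = 17.48/2 = 8.740
n/ν for O2 = 16.25/3 = 5.417
Smallest n/ν is O2 → limiting reagent.
n(CO2) = (2/3) × 16.25 = 10.83 mol
mass = 10.83 × 44.01 = 476.6 g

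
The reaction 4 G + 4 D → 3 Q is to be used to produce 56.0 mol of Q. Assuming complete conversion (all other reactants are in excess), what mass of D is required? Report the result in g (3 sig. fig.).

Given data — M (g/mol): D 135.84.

10100 g

n(Q) = 56.00 mol
n(D) = (4/3) × 56.00 = 74.67 mol
mass = 74.67 × 135.84 = 10140 g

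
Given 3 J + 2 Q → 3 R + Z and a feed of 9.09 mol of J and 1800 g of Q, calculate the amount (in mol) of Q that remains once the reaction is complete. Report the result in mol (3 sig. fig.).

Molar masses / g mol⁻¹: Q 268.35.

0.648 mol

n(J) = 9.090 mol
n(Q) = 1800 / 268.35 = 6.708 mol
n/ν for J = 9.090/3 = 3.030
n/ν for Q = 6.708/2 = 3.354
Smallest n/ν is J → limiting reagent.
Q consumed = (2/3) × 9.090 = 6.060 mol
Q remaining = 6.708 − 6.060 = 0.6480 mol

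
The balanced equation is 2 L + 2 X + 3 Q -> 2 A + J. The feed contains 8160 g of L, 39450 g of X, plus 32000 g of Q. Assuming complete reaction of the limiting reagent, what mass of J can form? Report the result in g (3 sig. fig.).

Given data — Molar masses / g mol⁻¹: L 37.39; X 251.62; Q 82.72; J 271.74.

n(L) = 8160 / 37.39 = 218.2 mol
n(X) = 39450 / 251.62 = 156.8 mol
n(Q) = 32000 / 82.72 = 386.8 mol
n/ν → L: 109.1, X: 78.40, Q: 128.9; X is limiting.
n(J) = (1/2) × 156.8 = 78.40 mol
mass = 78.40 × 271.74 = 21300 g

21300 g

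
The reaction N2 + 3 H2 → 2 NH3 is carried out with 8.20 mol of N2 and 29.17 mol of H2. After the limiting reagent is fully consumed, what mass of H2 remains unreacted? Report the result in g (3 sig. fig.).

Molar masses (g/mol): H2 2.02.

n(N2) = 8.200 mol
n(H2) = 29.17 mol
n/ν for N2 = 8.200/1 = 8.200
n/ν for H2 = 29.17/3 = 9.723
Smallest n/ν is N2 → limiting reagent.
H2 consumed = (3/1) × 8.200 = 24.60 mol
H2 remaining = 29.17 − 24.60 = 4.570 mol
mass = 4.570 × 2.02 = 9.231 g

9.23 g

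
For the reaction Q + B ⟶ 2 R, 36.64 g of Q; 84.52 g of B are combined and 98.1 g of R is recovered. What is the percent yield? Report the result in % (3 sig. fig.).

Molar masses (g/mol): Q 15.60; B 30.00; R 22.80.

n(Q) = 36.64 / 15.60 = 2.349 mol
n(B) = 84.52 / 30.00 = 2.817 mol
n/ν → Q: 2.349, B: 2.817; Q is limiting.
theoretical n(R) = (2/1) × 2.349 = 4.698 mol → 107.1 g
% yield = 98.1 / 107.1 × 100 = 91.60 %

91.6 %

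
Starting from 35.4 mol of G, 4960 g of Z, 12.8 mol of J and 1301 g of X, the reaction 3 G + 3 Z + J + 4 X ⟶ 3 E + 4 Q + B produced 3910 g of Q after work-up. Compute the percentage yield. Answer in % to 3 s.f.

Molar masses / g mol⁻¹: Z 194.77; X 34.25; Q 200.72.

57.4 %

n(G) = 35.40 mol
n(Z) = 4960 / 194.77 = 25.47 mol
n(J) = 12.80 mol
n(X) = 1301 / 34.25 = 37.99 mol
n/ν for G = 35.40/3 = 11.80
n/ν for Z = 25.47/3 = 8.490
n/ν for J = 12.80/1 = 12.80
n/ν for X = 37.99/4 = 9.498
Smallest n/ν is Z → limiting reagent.
theoretical n(Q) = (4/3) × 25.47 = 33.96 mol → 6816 g
% yield = 3910 / 6816 × 100 = 57.37 %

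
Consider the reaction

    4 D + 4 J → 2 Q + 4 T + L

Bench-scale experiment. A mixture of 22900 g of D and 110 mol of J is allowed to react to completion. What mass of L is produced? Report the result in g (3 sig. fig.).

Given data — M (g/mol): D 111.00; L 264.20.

7270 g

n(D) = 22900 / 111.00 = 206.3 mol
n(J) = 110.0 mol
n/ν for D = 206.3/4 = 51.58
n/ν for J = 110.0/4 = 27.50
Smallest n/ν is J → limiting reagent.
n(L) = (1/4) × 110.0 = 27.50 mol
mass = 27.50 × 264.20 = 7266 g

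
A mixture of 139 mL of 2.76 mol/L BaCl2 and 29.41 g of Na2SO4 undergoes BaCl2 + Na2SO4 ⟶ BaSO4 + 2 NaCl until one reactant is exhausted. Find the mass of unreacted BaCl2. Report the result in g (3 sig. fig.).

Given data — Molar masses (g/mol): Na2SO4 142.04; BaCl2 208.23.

36.8 g

n(BaCl2) = 2.76 × 139.0/1000 = 0.3836 mol
n(Na2SO4) = 29.41 / 142.04 = 0.2071 mol
n/ν → BaCl2: 0.3836, Na2SO4: 0.2071; Na2SO4 is limiting.
BaCl2 consumed = (1/1) × 0.2071 = 0.2071 mol
BaCl2 remaining = 0.3836 − 0.2071 = 0.1765 mol
mass = 0.1765 × 208.23 = 36.75 g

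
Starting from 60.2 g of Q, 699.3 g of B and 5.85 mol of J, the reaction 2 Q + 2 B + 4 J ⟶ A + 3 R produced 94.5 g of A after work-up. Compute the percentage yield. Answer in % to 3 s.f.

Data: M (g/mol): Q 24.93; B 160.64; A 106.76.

n(Q) = 60.20 / 24.93 = 2.415 mol
n(B) = 699.3 / 160.64 = 4.353 mol
n(J) = 5.850 mol
n/ν for Q = 2.415/2 = 1.208
n/ν for B = 4.353/2 = 2.177
n/ν for J = 5.850/4 = 1.463
Smallest n/ν is Q → limiting reagent.
theoretical n(A) = (1/2) × 2.415 = 1.208 mol → 129.0 g
% yield = 94.5 / 129.0 × 100 = 73.26 %

73.3 %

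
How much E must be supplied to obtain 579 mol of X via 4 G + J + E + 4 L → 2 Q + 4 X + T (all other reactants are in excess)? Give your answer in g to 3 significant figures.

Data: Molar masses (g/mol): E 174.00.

25200 g

n(X) = 579.0 mol
n(E) = (1/4) × 579.0 = 144.8 mol
mass = 144.8 × 174.00 = 25200 g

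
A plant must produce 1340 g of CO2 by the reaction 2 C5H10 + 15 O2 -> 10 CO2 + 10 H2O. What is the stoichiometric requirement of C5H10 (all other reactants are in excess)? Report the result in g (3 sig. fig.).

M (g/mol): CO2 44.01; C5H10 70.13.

n(CO2) = 1340 / 44.01 = 30.45 mol
n(C5H10) = (2/10) × 30.45 = 6.090 mol
mass = 6.090 × 70.13 = 427.1 g

427 g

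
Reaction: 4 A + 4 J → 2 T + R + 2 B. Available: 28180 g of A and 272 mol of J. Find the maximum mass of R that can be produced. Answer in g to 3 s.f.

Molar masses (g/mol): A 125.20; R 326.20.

18400 g

n(A) = 28180 / 125.20 = 225.1 mol
n(J) = 272.0 mol
n/ν → A: 56.28, J: 68.00; A is limiting.
n(R) = (1/4) × 225.1 = 56.28 mol
mass = 56.28 × 326.20 = 18360 g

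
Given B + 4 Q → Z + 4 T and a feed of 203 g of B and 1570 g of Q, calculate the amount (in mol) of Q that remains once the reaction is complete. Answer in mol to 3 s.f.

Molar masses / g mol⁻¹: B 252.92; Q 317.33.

1.74 mol

n(B) = 203.0 / 252.92 = 0.8026 mol
n(Q) = 1570 / 317.33 = 4.948 mol
n/ν → B: 0.8026, Q: 1.237; B is limiting.
Q consumed = (4/1) × 0.8026 = 3.210 mol
Q remaining = 4.948 − 3.210 = 1.738 mol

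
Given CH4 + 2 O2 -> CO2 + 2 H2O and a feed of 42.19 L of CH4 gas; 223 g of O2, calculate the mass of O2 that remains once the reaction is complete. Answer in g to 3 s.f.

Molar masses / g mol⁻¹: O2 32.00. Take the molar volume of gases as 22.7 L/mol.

104 g

n(CH4) = 42.19 / 22.7 = 1.859 mol
n(O2) = 223.0 / 32.00 = 6.969 mol
n/ν → CH4: 1.859, O2: 3.485; CH4 is limiting.
O2 consumed = (2/1) × 1.859 = 3.718 mol
O2 remaining = 6.969 − 3.718 = 3.251 mol
mass = 3.251 × 32.00 = 104.0 g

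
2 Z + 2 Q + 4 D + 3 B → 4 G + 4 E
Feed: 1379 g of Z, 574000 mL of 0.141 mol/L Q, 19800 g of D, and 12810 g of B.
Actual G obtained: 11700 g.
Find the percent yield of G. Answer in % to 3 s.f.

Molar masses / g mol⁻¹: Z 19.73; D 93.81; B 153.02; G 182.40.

57.5 %

n(Z) = 1379 / 19.73 = 69.89 mol
n(Q) = 0.141 × 574000/1000 = 80.93 mol
n(D) = 19800 / 93.81 = 211.1 mol
n(B) = 12810 / 153.02 = 83.71 mol
n/ν for Z = 69.89/2 = 34.95
n/ν for Q = 80.93/2 = 40.47
n/ν for D = 211.1/4 = 52.78
n/ν for B = 83.71/3 = 27.90
Smallest n/ν is B → limiting reagent.
theoretical n(G) = (4/3) × 83.71 = 111.6 mol → 20360 g
% yield = 11700 / 20360 × 100 = 57.47 %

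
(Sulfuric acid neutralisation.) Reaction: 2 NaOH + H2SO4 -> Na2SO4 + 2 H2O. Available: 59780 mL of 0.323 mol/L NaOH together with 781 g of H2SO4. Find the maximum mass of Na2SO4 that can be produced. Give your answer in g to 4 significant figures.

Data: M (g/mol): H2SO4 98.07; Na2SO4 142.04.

n(NaOH) = 0.323 × 59780/1000 = 19.31 mol
n(H2SO4) = 781.0 / 98.07 = 7.964 mol
n/ν for NaOH = 19.31/2 = 9.655
n/ν for H2SO4 = 7.964/1 = 7.964
Smallest n/ν is H2SO4 → limiting reagent.
n(Na2SO4) = (1/1) × 7.964 = 7.964 mol
mass = 7.964 × 142.04 = 1131 g

1131 g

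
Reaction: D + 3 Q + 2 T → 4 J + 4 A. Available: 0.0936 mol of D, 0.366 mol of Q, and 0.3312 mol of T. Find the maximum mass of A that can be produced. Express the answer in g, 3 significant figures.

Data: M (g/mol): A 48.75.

18.3 g

n(D) = 0.09360 mol
n(Q) = 0.3660 mol
n(T) = 0.3312 mol
n/ν → D: 0.09360, Q: 0.1220, T: 0.1656; D is limiting.
n(A) = (4/1) × 0.09360 = 0.3744 mol
mass = 0.3744 × 48.75 = 18.25 g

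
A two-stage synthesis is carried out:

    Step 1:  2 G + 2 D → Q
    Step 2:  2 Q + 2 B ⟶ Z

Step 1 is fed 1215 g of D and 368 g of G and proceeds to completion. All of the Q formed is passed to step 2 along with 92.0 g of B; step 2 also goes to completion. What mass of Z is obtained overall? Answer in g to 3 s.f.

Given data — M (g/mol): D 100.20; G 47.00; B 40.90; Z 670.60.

Step 1:
n(D) = 1215 / 100.20 = 12.13 mol
n(G) = 368.0 / 47.00 = 7.830 mol
n/ν → D: 6.065, G: 3.915; G is limiting.
n(Q) produced = (1/2) × 7.830 = 3.915 mol
Step 2:
n(Q) available = 3.915 mol
n(B) = 92.00 / 40.90 = 2.249 mol
n/ν → Q: 1.958, B: 1.125; B is limiting.
n(Z) = (1/2) × 2.249 = 1.125 mol
mass = 1.125 × 670.60 = 754.4 g

754 g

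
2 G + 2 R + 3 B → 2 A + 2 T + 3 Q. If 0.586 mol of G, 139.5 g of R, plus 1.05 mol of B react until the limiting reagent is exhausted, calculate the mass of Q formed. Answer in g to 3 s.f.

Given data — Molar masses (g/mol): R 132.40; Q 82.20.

72.3 g

n(G) = 0.5860 mol
n(R) = 139.5 / 132.40 = 1.054 mol
n(B) = 1.050 mol
n/ν → G: 0.2930, R: 0.5270, B: 0.3500; G is limiting.
n(Q) = (3/2) × 0.5860 = 0.8790 mol
mass = 0.8790 × 82.20 = 72.25 g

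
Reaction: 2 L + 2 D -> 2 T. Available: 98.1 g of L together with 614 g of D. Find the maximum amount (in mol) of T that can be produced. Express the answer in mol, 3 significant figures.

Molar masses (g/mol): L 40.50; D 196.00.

2.42 mol

n(L) = 98.10 / 40.50 = 2.422 mol
n(D) = 614.0 / 196.00 = 3.133 mol
n/ν → L: 1.211, D: 1.567; L is limiting.
n(T) = (2/2) × 2.422 = 2.422 mol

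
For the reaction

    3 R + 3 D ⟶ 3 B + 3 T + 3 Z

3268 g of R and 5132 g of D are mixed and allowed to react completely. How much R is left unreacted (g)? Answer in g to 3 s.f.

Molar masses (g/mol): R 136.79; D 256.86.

n(R) = 3268 / 136.79 = 23.89 mol
n(D) = 5132 / 256.86 = 19.98 mol
n/ν → R: 7.963, D: 6.660; D is limiting.
R consumed = (3/3) × 19.98 = 19.98 mol
R remaining = 23.89 − 19.98 = 3.910 mol
mass = 3.910 × 136.79 = 534.8 g

535 g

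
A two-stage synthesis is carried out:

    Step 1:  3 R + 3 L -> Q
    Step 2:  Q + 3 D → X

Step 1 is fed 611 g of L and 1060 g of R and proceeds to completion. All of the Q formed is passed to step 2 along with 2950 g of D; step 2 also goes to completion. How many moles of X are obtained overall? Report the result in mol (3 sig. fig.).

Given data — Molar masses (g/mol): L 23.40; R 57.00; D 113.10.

Step 1:
n(L) = 611.0 / 23.40 = 26.11 mol
n(R) = 1060 / 57.00 = 18.60 mol
n/ν → L: 8.703, R: 6.200; R is limiting.
n(Q) produced = (1/3) × 18.60 = 6.200 mol
Step 2:
n(Q) available = 6.200 mol
n(D) = 2950 / 113.10 = 26.08 mol
n/ν → Q: 6.200, D: 8.693; Q is limiting.
n(X) = (1/1) × 6.200 = 6.200 mol

6.20 mol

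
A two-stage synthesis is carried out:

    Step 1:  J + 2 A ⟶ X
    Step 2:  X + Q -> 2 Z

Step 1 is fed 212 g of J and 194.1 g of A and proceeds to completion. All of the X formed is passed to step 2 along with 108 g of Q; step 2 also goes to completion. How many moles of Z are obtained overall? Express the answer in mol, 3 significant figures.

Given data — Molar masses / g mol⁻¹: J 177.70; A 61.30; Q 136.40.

Step 1:
n(J) = 212.0 / 177.70 = 1.193 mol
n(A) = 194.1 / 61.30 = 3.166 mol
n/ν for J = 1.193/1 = 1.193
n/ν for A = 3.166/2 = 1.583
Smallest n/ν is J → limiting reagent.
n(X) produced = (1/1) × 1.193 = 1.193 mol
Step 2:
n(X) available = 1.193 mol
n(Q) = 108.0 / 136.40 = 0.7918 mol
n/ν for X = 1.193/1 = 1.193
n/ν for Q = 0.7918/1 = 0.7918
Smallest n/ν is Q → limiting reagent.
n(Z) = (2/1) × 0.7918 = 1.584 mol

1.58 mol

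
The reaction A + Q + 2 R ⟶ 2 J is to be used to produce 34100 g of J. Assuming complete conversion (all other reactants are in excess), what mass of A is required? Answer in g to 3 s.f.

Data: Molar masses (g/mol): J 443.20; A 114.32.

n(J) = 34100 / 443.20 = 76.94 mol
n(A) = (1/2) × 76.94 = 38.47 mol
mass = 38.47 × 114.32 = 4398 g

4400 g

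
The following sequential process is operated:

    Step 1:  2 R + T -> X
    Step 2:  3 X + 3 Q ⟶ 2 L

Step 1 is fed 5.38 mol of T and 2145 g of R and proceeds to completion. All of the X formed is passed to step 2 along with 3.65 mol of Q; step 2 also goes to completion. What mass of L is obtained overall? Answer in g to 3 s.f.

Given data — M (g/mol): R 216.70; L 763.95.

Step 1:
n(T) = 5.380 mol
n(R) = 2145 / 216.70 = 9.898 mol
n/ν for T = 5.380/1 = 5.380
n/ν for R = 9.898/2 = 4.949
Smallest n/ν is R → limiting reagent.
n(X) produced = (1/2) × 9.898 = 4.949 mol
Step 2:
n(X) available = 4.949 mol
n(Q) = 3.650 mol
n/ν for X = 4.949/3 = 1.650
n/ν for Q = 3.650/3 = 1.217
Smallest n/ν is Q → limiting reagent.
n(L) = (2/3) × 3.650 = 2.433 mol
mass = 2.433 × 763.95 = 1859 g

1860 g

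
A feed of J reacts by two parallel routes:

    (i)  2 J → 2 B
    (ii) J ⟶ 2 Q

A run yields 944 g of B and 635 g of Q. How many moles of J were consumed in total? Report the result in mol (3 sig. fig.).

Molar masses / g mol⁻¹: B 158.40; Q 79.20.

n(B) = 944 / 158.40 = 5.960 mol
n(Q) = 635 / 79.20 = 8.018 mol
n(J) via (i) = (2/2)×5.960 = 5.960 mol
n(J) via (ii) = (1/2)×8.018 = 4.009 mol
total n(J) = 5.960 + 4.009 = 9.969 mol

9.97 mol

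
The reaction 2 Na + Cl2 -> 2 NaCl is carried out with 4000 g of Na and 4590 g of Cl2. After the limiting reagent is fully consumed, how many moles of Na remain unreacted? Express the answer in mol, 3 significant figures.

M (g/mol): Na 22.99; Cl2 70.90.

44.5 mol

n(Na) = 4000 / 22.99 = 174.0 mol
n(Cl2) = 4590 / 70.90 = 64.74 mol
n/ν for Na = 174.0/2 = 87.00
n/ν for Cl2 = 64.74/1 = 64.74
Smallest n/ν is Cl2 → limiting reagent.
Na consumed = (2/1) × 64.74 = 129.5 mol
Na remaining = 174.0 − 129.5 = 44.50 mol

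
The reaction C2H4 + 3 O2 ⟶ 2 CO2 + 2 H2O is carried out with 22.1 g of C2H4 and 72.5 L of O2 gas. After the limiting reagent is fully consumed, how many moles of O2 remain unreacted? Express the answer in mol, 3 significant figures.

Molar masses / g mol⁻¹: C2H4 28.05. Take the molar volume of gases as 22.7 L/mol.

n(C2H4) = 22.10 / 28.05 = 0.7879 mol
n(O2) = 72.50 / 22.7 = 3.194 mol
n/ν for C2H4 = 0.7879/1 = 0.7879
n/ν for O2 = 3.194/3 = 1.065
Smallest n/ν is C2H4 → limiting reagent.
O2 consumed = (3/1) × 0.7879 = 2.364 mol
O2 remaining = 3.194 − 2.364 = 0.8300 mol

0.830 mol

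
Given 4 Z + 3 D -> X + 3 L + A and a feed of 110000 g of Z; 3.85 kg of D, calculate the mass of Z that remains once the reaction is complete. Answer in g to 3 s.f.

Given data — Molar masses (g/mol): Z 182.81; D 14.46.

45100 g

n(Z) = 110000 / 182.81 = 601.7 mol
n(D) = 3.850×1000 / 14.46 = 266.3 mol
n/ν for Z = 601.7/4 = 150.4
n/ν for D = 266.3/3 = 88.77
Smallest n/ν is D → limiting reagent.
Z consumed = (4/3) × 266.3 = 355.1 mol
Z remaining = 601.7 − 355.1 = 246.6 mol
mass = 246.6 × 182.81 = 45080 g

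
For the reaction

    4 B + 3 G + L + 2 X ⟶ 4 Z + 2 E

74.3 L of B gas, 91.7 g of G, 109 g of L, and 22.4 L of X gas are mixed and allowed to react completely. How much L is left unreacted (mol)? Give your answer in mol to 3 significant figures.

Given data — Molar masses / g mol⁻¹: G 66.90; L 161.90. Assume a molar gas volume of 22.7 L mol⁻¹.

n(B) = 74.30 / 22.7 = 3.273 mol
n(G) = 91.70 / 66.90 = 1.371 mol
n(L) = 109.0 / 161.90 = 0.6733 mol
n(X) = 22.40 / 22.7 = 0.9868 mol
n/ν for B = 3.273/4 = 0.8183
n/ν for G = 1.371/3 = 0.4570
n/ν for L = 0.6733/1 = 0.6733
n/ν for X = 0.9868/2 = 0.4934
Smallest n/ν is G → limiting reagent.
L consumed = (1/3) × 1.371 = 0.4570 mol
L remaining = 0.6733 − 0.4570 = 0.2163 mol

0.216 mol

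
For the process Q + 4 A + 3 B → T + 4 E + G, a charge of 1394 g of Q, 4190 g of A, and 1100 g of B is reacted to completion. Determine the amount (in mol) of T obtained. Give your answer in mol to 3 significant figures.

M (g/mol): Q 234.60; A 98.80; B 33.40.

5.94 mol

n(Q) = 1394 / 234.60 = 5.942 mol
n(A) = 4190 / 98.80 = 42.41 mol
n(B) = 1100 / 33.40 = 32.93 mol
n/ν for Q = 5.942/1 = 5.942
n/ν for A = 42.41/4 = 10.60
n/ν for B = 32.93/3 = 10.98
Smallest n/ν is Q → limiting reagent.
n(T) = (1/1) × 5.942 = 5.942 mol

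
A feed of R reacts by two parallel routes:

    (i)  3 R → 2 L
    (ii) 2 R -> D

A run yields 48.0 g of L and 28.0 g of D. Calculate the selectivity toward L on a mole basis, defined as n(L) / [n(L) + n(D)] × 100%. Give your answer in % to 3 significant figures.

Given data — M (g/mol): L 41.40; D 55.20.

69.6 %

n(L) = 48.0 / 41.40 = 1.159 mol
n(D) = 28.0 / 55.20 = 0.5072 mol
selectivity = 1.159/(1.159+0.5072) × 100 = 69.56 %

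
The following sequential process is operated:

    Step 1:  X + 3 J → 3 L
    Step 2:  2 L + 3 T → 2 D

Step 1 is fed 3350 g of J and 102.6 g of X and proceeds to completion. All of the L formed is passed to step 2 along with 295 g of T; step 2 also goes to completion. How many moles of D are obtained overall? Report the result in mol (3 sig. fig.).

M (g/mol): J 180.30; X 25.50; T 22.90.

Step 1:
n(J) = 3350 / 180.30 = 18.58 mol
n(X) = 102.6 / 25.50 = 4.024 mol
n/ν → J: 6.193, X: 4.024; X is limiting.
n(L) produced = (3/1) × 4.024 = 12.07 mol
Step 2:
n(L) available = 12.07 mol
n(T) = 295.0 / 22.90 = 12.88 mol
n/ν → L: 6.035, T: 4.293; T is limiting.
n(D) = (2/3) × 12.88 = 8.587 mol

8.59 mol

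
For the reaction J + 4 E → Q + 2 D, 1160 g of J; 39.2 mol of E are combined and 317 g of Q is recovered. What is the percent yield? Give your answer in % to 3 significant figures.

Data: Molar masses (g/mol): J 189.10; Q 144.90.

35.7 %

n(J) = 1160 / 189.10 = 6.134 mol
n(E) = 39.20 mol
n/ν → J: 6.134, E: 9.800; J is limiting.
theoretical n(Q) = (1/1) × 6.134 = 6.134 mol → 888.8 g
% yield = 317 / 888.8 × 100 = 35.67 %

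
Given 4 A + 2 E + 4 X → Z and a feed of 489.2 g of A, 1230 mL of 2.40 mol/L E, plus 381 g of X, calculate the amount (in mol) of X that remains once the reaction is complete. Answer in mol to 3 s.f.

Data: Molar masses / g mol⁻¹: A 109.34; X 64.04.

1.48 mol

n(A) = 489.2 / 109.34 = 4.474 mol
n(E) = 2.40 × 1230/1000 = 2.952 mol
n(X) = 381.0 / 64.04 = 5.949 mol
n/ν → A: 1.119, E: 1.476, X: 1.487; A is limiting.
X consumed = (4/4) × 4.474 = 4.474 mol
X remaining = 5.949 − 4.474 = 1.475 mol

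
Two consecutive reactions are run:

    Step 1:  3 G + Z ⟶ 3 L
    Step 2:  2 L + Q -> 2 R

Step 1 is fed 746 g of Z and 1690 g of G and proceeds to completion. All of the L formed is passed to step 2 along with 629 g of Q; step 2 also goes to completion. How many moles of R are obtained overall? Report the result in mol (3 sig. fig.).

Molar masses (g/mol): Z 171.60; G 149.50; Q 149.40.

Step 1:
n(Z) = 746.0 / 171.60 = 4.347 mol
n(G) = 1690 / 149.50 = 11.30 mol
n/ν → Z: 4.347, G: 3.767; G is limiting.
n(L) produced = (3/3) × 11.30 = 11.30 mol
Step 2:
n(L) available = 11.30 mol
n(Q) = 629.0 / 149.40 = 4.210 mol
n/ν → L: 5.650, Q: 4.210; Q is limiting.
n(R) = (2/1) × 4.210 = 8.420 mol

8.42 mol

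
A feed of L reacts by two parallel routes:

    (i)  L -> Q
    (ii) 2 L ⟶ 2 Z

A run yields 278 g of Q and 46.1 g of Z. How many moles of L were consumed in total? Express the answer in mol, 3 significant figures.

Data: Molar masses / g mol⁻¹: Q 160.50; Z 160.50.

n(Q) = 278 / 160.50 = 1.732 mol
n(Z) = 46.1 / 160.50 = 0.2872 mol
n(L) via (i) = (1/1)×1.732 = 1.732 mol
n(L) via (ii) = (2/2)×0.2872 = 0.2872 mol
total n(L) = 1.732 + 0.2872 = 2.019 mol

2.02 mol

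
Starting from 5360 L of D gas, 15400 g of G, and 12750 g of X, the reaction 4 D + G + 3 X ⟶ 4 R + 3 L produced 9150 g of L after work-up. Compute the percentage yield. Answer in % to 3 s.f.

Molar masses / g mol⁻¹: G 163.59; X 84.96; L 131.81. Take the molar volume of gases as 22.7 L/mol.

n(D) = 5360 / 22.7 = 236.1 mol
n(G) = 15400 / 163.59 = 94.14 mol
n(X) = 12750 / 84.96 = 150.1 mol
n/ν for D = 236.1/4 = 59.03
n/ν for G = 94.14/1 = 94.14
n/ν for X = 150.1/3 = 50.03
Smallest n/ν is X → limiting reagent.
theoretical n(L) = (3/3) × 150.1 = 150.1 mol → 19780 g
% yield = 9150 / 19780 × 100 = 46.26 %

46.3 %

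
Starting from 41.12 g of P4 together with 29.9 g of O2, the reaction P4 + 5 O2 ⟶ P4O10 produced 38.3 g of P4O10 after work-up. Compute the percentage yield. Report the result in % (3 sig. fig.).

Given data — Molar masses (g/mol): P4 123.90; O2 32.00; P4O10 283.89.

n(P4) = 41.12 / 123.90 = 0.3319 mol
n(O2) = 29.90 / 32.00 = 0.9344 mol
n/ν for P4 = 0.3319/1 = 0.3319
n/ν for O2 = 0.9344/5 = 0.1869
Smallest n/ν is O2 → limiting reagent.
theoretical n(P4O10) = (1/5) × 0.9344 = 0.1869 mol → 53.06 g
% yield = 38.3 / 53.06 × 100 = 72.18 %

72.2 %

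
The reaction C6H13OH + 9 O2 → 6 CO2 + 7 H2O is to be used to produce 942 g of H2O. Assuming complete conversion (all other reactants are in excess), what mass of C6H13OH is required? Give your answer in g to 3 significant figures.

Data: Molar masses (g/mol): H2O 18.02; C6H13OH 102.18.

763 g

n(H2O) = 942 / 18.02 = 52.28 mol
n(C6H13OH) = (1/7) × 52.28 = 7.469 mol
mass = 7.469 × 102.18 = 763.2 g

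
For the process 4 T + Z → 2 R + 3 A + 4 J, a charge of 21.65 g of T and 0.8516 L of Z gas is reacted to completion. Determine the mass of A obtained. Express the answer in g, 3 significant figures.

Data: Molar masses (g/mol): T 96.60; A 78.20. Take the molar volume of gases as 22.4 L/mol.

n(T) = 21.65 / 96.60 = 0.2241 mol
n(Z) = 0.8516 / 22.4 = 0.03802 mol
n/ν for T = 0.2241/4 = 0.05603
n/ν for Z = 0.03802/1 = 0.03802
Smallest n/ν is Z → limiting reagent.
n(A) = (3/1) × 0.03802 = 0.1141 mol
mass = 0.1141 × 78.20 = 8.923 g

8.92 g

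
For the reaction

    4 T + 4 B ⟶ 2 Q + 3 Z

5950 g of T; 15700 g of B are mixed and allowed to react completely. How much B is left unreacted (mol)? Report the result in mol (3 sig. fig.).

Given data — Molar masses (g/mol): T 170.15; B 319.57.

n(T) = 5950 / 170.15 = 34.97 mol
n(B) = 15700 / 319.57 = 49.13 mol
n/ν for T = 34.97/4 = 8.743
n/ν for B = 49.13/4 = 12.28
Smallest n/ν is T → limiting reagent.
B consumed = (4/4) × 34.97 = 34.97 mol
B remaining = 49.13 − 34.97 = 14.16 mol

14.2 mol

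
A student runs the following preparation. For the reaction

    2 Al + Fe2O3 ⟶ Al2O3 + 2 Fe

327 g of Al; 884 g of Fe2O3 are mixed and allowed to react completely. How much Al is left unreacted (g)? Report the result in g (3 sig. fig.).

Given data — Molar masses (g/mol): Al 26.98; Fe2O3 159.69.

n(Al) = 327.0 / 26.98 = 12.12 mol
n(Fe2O3) = 884.0 / 159.69 = 5.536 mol
n/ν for Al = 12.12/2 = 6.060
n/ν for Fe2O3 = 5.536/1 = 5.536
Smallest n/ν is Fe2O3 → limiting reagent.
Al consumed = (2/1) × 5.536 = 11.07 mol
Al remaining = 12.12 − 11.07 = 1.050 mol
mass = 1.050 × 26.98 = 28.33 g

28.3 g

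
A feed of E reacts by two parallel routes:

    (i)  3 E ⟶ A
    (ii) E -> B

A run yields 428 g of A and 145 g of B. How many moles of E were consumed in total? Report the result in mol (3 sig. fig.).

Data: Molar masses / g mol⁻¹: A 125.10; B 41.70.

13.7 mol

n(A) = 428 / 125.10 = 3.421 mol
n(B) = 145 / 41.70 = 3.477 mol
n(E) via (i) = (3/1)×3.421 = 10.26 mol
n(E) via (ii) = (1/1)×3.477 = 3.477 mol
total n(E) = 10.26 + 3.477 = 13.74 mol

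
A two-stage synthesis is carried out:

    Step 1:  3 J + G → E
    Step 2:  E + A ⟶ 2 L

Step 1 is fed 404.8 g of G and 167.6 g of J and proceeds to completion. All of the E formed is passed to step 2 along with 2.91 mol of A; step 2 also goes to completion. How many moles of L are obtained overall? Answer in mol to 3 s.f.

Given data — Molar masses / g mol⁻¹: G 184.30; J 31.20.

Step 1:
n(G) = 404.8 / 184.30 = 2.196 mol
n(J) = 167.6 / 31.20 = 5.372 mol
n/ν for G = 2.196/1 = 2.196
n/ν for J = 5.372/3 = 1.791
Smallest n/ν is J → limiting reagent.
n(E) produced = (1/3) × 5.372 = 1.791 mol
Step 2:
n(E) available = 1.791 mol
n(A) = 2.910 mol
n/ν for E = 1.791/1 = 1.791
n/ν for A = 2.910/1 = 2.910
Smallest n/ν is E → limiting reagent.
n(L) = (2/1) × 1.791 = 3.582 mol

3.58 mol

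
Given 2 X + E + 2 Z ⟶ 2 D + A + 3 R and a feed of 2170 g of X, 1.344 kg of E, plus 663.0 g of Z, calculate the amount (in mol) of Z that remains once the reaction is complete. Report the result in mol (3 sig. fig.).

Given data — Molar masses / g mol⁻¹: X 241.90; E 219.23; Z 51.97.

n(X) = 2170 / 241.90 = 8.971 mol
n(E) = 1.344×1000 / 219.23 = 6.131 mol
n(Z) = 663.0 / 51.97 = 12.76 mol
n/ν for X = 8.971/2 = 4.486
n/ν for E = 6.131/1 = 6.131
n/ν for Z = 12.76/2 = 6.380
Smallest n/ν is X → limiting reagent.
Z consumed = (2/2) × 8.971 = 8.971 mol
Z remaining = 12.76 − 8.971 = 3.789 mol

3.79 mol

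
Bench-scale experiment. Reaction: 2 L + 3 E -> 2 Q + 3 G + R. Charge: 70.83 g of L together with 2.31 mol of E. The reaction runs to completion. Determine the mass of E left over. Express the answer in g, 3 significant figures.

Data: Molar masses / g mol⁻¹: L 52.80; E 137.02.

n(L) = 70.83 / 52.80 = 1.341 mol
n(E) = 2.310 mol
n/ν for L = 1.341/2 = 0.6705
n/ν for E = 2.310/3 = 0.7700
Smallest n/ν is L → limiting reagent.
E consumed = (3/2) × 1.341 = 2.012 mol
E remaining = 2.310 − 2.012 = 0.2980 mol
mass = 0.2980 × 137.02 = 40.83 g

40.8 g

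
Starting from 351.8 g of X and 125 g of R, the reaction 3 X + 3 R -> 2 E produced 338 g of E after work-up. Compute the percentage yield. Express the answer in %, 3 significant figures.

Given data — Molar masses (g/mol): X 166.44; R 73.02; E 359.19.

n(X) = 351.8 / 166.44 = 2.114 mol
n(R) = 125.0 / 73.02 = 1.712 mol
n/ν for X = 2.114/3 = 0.7047
n/ν for R = 1.712/3 = 0.5707
Smallest n/ν is R → limiting reagent.
theoretical n(E) = (2/3) × 1.712 = 1.141 mol → 409.8 g
% yield = 338 / 409.8 × 100 = 82.48 %

82.5 %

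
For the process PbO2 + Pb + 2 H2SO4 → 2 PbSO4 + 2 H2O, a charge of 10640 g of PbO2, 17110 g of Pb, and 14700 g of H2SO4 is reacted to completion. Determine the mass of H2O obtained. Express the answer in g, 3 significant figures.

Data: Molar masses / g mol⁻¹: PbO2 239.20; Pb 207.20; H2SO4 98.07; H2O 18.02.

1600 g

n(PbO2) = 10640 / 239.20 = 44.48 mol
n(Pb) = 17110 / 207.20 = 82.58 mol
n(H2SO4) = 14700 / 98.07 = 149.9 mol
n/ν for PbO2 = 44.48/1 = 44.48
n/ν for Pb = 82.58/1 = 82.58
n/ν for H2SO4 = 149.9/2 = 74.95
Smallest n/ν is PbO2 → limiting reagent.
n(H2O) = (2/1) × 44.48 = 88.96 mol
mass = 88.96 × 18.02 = 1603 g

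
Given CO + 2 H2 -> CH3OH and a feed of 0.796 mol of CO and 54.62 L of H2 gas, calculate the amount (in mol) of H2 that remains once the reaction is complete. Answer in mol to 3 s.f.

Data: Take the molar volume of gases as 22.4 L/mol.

0.846 mol

n(CO) = 0.7960 mol
n(H2) = 54.62 / 22.4 = 2.438 mol
n/ν for CO = 0.7960/1 = 0.7960
n/ν for H2 = 2.438/2 = 1.219
Smallest n/ν is CO → limiting reagent.
H2 consumed = (2/1) × 0.7960 = 1.592 mol
H2 remaining = 2.438 − 1.592 = 0.8460 mol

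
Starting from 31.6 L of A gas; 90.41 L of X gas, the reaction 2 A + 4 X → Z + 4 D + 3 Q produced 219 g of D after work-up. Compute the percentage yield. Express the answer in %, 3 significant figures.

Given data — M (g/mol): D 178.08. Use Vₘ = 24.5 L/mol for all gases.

47.7 %

n(A) = 31.60 / 24.5 = 1.290 mol
n(X) = 90.41 / 24.5 = 3.690 mol
n/ν for A = 1.290/2 = 0.6450
n/ν for X = 3.690/4 = 0.9225
Smallest n/ν is A → limiting reagent.
theoretical n(D) = (4/2) × 1.290 = 2.580 mol → 459.4 g
% yield = 219 / 459.4 × 100 = 47.67 %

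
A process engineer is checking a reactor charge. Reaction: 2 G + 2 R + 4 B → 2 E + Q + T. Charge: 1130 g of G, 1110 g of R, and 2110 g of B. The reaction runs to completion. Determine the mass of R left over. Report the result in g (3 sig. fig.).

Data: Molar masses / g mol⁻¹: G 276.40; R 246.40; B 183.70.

103 g

n(G) = 1130 / 276.40 = 4.088 mol
n(R) = 1110 / 246.40 = 4.505 mol
n(B) = 2110 / 183.70 = 11.49 mol
n/ν for G = 4.088/2 = 2.044
n/ν for R = 4.505/2 = 2.253
n/ν for B = 11.49/4 = 2.873
Smallest n/ν is G → limiting reagent.
R consumed = (2/2) × 4.088 = 4.088 mol
R remaining = 4.505 − 4.088 = 0.4170 mol
mass = 0.4170 × 246.40 = 102.7 g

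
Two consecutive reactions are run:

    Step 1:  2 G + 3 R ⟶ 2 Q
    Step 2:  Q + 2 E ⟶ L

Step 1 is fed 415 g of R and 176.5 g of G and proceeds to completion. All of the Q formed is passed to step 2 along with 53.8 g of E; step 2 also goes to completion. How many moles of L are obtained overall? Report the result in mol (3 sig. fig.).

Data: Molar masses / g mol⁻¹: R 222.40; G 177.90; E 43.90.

0.613 mol

Step 1:
n(R) = 415.0 / 222.40 = 1.866 mol
n(G) = 176.5 / 177.90 = 0.9921 mol
n/ν for R = 1.866/3 = 0.6220
n/ν for G = 0.9921/2 = 0.4961
Smallest n/ν is G → limiting reagent.
n(Q) produced = (2/2) × 0.9921 = 0.9921 mol
Step 2:
n(Q) available = 0.9921 mol
n(E) = 53.80 / 43.90 = 1.226 mol
n/ν for Q = 0.9921/1 = 0.9921
n/ν for E = 1.226/2 = 0.6130
Smallest n/ν is E → limiting reagent.
n(L) = (1/2) × 1.226 = 0.6130 mol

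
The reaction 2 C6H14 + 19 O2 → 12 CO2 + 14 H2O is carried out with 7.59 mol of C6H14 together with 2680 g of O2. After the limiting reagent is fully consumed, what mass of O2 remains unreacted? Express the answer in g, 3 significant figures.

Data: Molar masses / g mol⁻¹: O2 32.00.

373 g

n(C6H14) = 7.590 mol
n(O2) = 2680 / 32.00 = 83.75 mol
n/ν for C6H14 = 7.590/2 = 3.795
n/ν for O2 = 83.75/19 = 4.408
Smallest n/ν is C6H14 → limiting reagent.
O2 consumed = (19/2) × 7.590 = 72.11 mol
O2 remaining = 83.75 − 72.11 = 11.64 mol
mass = 11.64 × 32.00 = 372.5 g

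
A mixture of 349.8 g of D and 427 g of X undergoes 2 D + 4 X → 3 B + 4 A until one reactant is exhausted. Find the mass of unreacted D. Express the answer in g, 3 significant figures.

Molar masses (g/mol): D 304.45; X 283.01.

n(D) = 349.8 / 304.45 = 1.149 mol
n(X) = 427.0 / 283.01 = 1.509 mol
n/ν for D = 1.149/2 = 0.5745
n/ν for X = 1.509/4 = 0.3773
Smallest n/ν is X → limiting reagent.
D consumed = (2/4) × 1.509 = 0.7545 mol
D remaining = 1.149 − 0.7545 = 0.3945 mol
mass = 0.3945 × 304.45 = 120.1 g

120 g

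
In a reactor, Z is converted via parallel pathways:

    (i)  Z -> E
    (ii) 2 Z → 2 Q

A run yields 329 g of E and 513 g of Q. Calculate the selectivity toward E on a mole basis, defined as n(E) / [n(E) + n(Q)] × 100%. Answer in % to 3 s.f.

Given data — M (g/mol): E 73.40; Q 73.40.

n(E) = 329 / 73.40 = 4.482 mol
n(Q) = 513 / 73.40 = 6.989 mol
selectivity = 4.482/(4.482+6.989) × 100 = 39.07 %

39.1 %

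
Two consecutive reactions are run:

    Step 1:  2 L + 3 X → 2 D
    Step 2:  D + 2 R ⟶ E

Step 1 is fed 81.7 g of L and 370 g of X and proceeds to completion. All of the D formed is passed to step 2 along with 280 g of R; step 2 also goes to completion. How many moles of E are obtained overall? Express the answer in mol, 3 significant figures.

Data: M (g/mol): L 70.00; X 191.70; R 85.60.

Step 1:
n(L) = 81.70 / 70.00 = 1.167 mol
n(X) = 370.0 / 191.70 = 1.930 mol
n/ν for L = 1.167/2 = 0.5835
n/ν for X = 1.930/3 = 0.6433
Smallest n/ν is L → limiting reagent.
n(D) produced = (2/2) × 1.167 = 1.167 mol
Step 2:
n(D) available = 1.167 mol
n(R) = 280.0 / 85.60 = 3.271 mol
n/ν for D = 1.167/1 = 1.167
n/ν for R = 3.271/2 = 1.636
Smallest n/ν is D → limiting reagent.
n(E) = (1/1) × 1.167 = 1.167 mol

1.17 mol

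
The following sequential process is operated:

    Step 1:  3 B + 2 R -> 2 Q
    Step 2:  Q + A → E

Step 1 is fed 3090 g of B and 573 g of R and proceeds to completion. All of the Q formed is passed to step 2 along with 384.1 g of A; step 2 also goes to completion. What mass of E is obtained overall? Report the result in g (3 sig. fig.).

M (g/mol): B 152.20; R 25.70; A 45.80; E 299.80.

Step 1:
n(B) = 3090 / 152.20 = 20.30 mol
n(R) = 573.0 / 25.70 = 22.30 mol
n/ν for B = 20.30/3 = 6.767
n/ν for R = 22.30/2 = 11.15
Smallest n/ν is B → limiting reagent.
n(Q) produced = (2/3) × 20.30 = 13.53 mol
Step 2:
n(Q) available = 13.53 mol
n(A) = 384.1 / 45.80 = 8.386 mol
n/ν for Q = 13.53/1 = 13.53
n/ν for A = 8.386/1 = 8.386
Smallest n/ν is A → limiting reagent.
n(E) = (1/1) × 8.386 = 8.386 mol
mass = 8.386 × 299.80 = 2514 g

2510 g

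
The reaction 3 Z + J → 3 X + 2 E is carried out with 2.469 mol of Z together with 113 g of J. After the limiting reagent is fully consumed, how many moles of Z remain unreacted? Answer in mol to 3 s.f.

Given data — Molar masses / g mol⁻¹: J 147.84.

0.176 mol

n(Z) = 2.469 mol
n(J) = 113.0 / 147.84 = 0.7643 mol
n/ν → Z: 0.8230, J: 0.7643; J is limiting.
Z consumed = (3/1) × 0.7643 = 2.293 mol
Z remaining = 2.469 − 2.293 = 0.1760 mol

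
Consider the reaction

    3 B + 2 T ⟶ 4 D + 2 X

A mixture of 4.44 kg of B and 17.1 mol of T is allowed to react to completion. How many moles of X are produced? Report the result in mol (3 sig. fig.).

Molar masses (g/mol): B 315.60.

9.38 mol

n(B) = 4.440×1000 / 315.60 = 14.07 mol
n(T) = 17.10 mol
n/ν for B = 14.07/3 = 4.690
n/ν for T = 17.10/2 = 8.550
Smallest n/ν is B → limiting reagent.
n(X) = (2/3) × 14.07 = 9.380 mol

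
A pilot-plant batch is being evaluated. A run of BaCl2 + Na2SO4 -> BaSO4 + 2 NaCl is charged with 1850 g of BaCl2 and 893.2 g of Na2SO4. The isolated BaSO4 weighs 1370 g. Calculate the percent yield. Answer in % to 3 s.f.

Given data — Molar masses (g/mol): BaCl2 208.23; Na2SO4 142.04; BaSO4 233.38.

93.4 %

n(BaCl2) = 1850 / 208.23 = 8.884 mol
n(Na2SO4) = 893.2 / 142.04 = 6.288 mol
n/ν → BaCl2: 8.884, Na2SO4: 6.288; Na2SO4 is limiting.
theoretical n(BaSO4) = (1/1) × 6.288 = 6.288 mol → 1467 g
% yield = 1370 / 1467 × 100 = 93.39 %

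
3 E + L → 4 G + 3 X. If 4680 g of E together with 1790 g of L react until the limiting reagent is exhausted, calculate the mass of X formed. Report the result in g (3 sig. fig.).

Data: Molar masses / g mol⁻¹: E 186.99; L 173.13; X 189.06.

n(E) = 4680 / 186.99 = 25.03 mol
n(L) = 1790 / 173.13 = 10.34 mol
n/ν → E: 8.343, L: 10.34; E is limiting.
n(X) = (3/3) × 25.03 = 25.03 mol
mass = 25.03 × 189.06 = 4732 g

4730 g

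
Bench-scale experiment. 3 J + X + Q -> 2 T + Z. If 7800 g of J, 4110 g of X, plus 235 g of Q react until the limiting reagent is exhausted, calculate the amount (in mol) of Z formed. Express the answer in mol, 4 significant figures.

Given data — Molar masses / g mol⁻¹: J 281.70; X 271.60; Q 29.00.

n(J) = 7800 / 281.70 = 27.69 mol
n(X) = 4110 / 271.60 = 15.13 mol
n(Q) = 235.0 / 29.00 = 8.103 mol
n/ν for J = 27.69/3 = 9.230
n/ν for X = 15.13/1 = 15.13
n/ν for Q = 8.103/1 = 8.103
Smallest n/ν is Q → limiting reagent.
n(Z) = (1/1) × 8.103 = 8.103 mol

8.103 mol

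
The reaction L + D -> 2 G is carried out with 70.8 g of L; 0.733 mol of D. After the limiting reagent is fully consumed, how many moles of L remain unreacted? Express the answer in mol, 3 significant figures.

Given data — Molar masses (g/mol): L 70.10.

0.277 mol

n(L) = 70.80 / 70.10 = 1.010 mol
n(D) = 0.7330 mol
n/ν for L = 1.010/1 = 1.010
n/ν for D = 0.7330/1 = 0.7330
Smallest n/ν is D → limiting reagent.
L consumed = (1/1) × 0.7330 = 0.7330 mol
L remaining = 1.010 − 0.7330 = 0.2770 mol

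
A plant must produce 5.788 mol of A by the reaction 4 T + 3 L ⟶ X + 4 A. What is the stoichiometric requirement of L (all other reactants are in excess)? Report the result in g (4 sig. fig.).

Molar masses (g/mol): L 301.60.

1309 g

n(A) = 5.788 mol
n(L) = (3/4) × 5.788 = 4.341 mol
mass = 4.341 × 301.60 = 1309 g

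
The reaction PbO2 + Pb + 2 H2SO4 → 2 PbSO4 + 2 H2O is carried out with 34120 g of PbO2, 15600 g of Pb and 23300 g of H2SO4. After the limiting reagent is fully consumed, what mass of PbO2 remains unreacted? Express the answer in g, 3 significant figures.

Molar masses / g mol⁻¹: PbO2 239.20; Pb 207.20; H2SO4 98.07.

n(PbO2) = 34120 / 239.20 = 142.6 mol
n(Pb) = 15600 / 207.20 = 75.29 mol
n(H2SO4) = 23300 / 98.07 = 237.6 mol
n/ν for PbO2 = 142.6/1 = 142.6
n/ν for Pb = 75.29/1 = 75.29
n/ν for H2SO4 = 237.6/2 = 118.8
Smallest n/ν is Pb → limiting reagent.
PbO2 consumed = (1/1) × 75.29 = 75.29 mol
PbO2 remaining = 142.6 − 75.29 = 67.31 mol
mass = 67.31 × 239.20 = 16100 g

16100 g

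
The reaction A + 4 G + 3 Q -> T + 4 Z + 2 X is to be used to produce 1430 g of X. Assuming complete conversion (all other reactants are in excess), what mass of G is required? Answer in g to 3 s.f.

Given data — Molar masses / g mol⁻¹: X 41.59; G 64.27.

n(X) = 1430 / 41.59 = 34.38 mol
n(G) = (4/2) × 34.38 = 68.76 mol
mass = 68.76 × 64.27 = 4419 g

4420 g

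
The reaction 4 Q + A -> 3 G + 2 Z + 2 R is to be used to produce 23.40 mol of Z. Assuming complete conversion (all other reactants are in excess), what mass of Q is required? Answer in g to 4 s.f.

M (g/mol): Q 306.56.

14350 g

n(Z) = 23.40 mol
n(Q) = (4/2) × 23.40 = 46.80 mol
mass = 46.80 × 306.56 = 14350 g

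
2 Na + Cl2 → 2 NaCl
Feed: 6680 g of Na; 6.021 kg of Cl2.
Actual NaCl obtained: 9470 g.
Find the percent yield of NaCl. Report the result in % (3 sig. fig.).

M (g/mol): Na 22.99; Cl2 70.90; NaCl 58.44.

95.4 %

n(Na) = 6680 / 22.99 = 290.6 mol
n(Cl2) = 6.021×1000 / 70.90 = 84.92 mol
n/ν → Na: 145.3, Cl2: 84.92; Cl2 is limiting.
theoretical n(NaCl) = (2/1) × 84.92 = 169.8 mol → 9923 g
% yield = 9470 / 9923 × 100 = 95.43 %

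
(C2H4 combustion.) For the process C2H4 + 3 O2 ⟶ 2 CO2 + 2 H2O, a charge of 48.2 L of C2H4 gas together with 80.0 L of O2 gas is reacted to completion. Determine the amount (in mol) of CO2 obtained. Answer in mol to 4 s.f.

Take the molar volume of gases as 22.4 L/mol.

n(C2H4) = 48.20 / 22.4 = 2.152 mol
n(O2) = 80.00 / 22.4 = 3.571 mol
n/ν for C2H4 = 2.152/1 = 2.152
n/ν for O2 = 3.571/3 = 1.190
Smallest n/ν is O2 → limiting reagent.
n(CO2) = (2/3) × 3.571 = 2.381 mol

2.381 mol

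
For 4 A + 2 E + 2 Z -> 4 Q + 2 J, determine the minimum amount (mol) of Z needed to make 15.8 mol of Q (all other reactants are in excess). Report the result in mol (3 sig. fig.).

7.90 mol

n(Q) = 15.80 mol
n(Z) = (2/4) × 15.80 = 7.900 mol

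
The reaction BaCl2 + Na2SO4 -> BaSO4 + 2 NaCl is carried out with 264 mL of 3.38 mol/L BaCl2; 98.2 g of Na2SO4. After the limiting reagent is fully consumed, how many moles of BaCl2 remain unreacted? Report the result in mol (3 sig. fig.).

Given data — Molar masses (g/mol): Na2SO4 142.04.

0.201 mol

n(BaCl2) = 3.38 × 264.0/1000 = 0.8923 mol
n(Na2SO4) = 98.20 / 142.04 = 0.6914 mol
n/ν → BaCl2: 0.8923, Na2SO4: 0.6914; Na2SO4 is limiting.
BaCl2 consumed = (1/1) × 0.6914 = 0.6914 mol
BaCl2 remaining = 0.8923 − 0.6914 = 0.2009 mol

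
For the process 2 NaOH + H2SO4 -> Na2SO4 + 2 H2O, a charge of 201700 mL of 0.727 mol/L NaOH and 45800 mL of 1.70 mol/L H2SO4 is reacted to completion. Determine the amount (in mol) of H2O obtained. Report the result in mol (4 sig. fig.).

n(NaOH) = 0.727 × 201700/1000 = 146.6 mol
n(H2SO4) = 1.70 × 45800/1000 = 77.86 mol
n/ν for NaOH = 146.6/2 = 73.30
n/ν for H2SO4 = 77.86/1 = 77.86
Smallest n/ν is NaOH → limiting reagent.
n(H2O) = (2/2) × 146.6 = 146.6 mol

146.6 mol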